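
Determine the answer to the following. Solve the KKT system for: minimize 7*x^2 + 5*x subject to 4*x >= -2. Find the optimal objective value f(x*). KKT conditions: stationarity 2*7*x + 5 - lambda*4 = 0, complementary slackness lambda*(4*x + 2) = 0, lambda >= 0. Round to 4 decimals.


Step 1: Try lambda = 0 (constraint inactive).
Stationarity: 2*7*x + 5 = 0
x* = -5/(2*7) = -5/14 = -0.3571 (rounded; the exact value -5/14 is used below)
Check constraint: 4*-0.3571 = -1.4284 >= -2 -- satisfied.
Step 2: Compute optimal value.
f(x*) = 7*(-5/14)^2 + 5*(-5/14) = -0.8929


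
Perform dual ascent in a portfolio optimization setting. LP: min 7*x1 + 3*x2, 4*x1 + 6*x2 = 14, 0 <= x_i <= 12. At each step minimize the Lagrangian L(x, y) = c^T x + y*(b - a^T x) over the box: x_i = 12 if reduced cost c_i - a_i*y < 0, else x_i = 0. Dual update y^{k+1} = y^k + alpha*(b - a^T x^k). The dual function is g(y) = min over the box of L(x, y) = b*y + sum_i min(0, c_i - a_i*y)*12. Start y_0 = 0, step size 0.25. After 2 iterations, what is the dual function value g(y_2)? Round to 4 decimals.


Dual ascent for LP: min 7*x1 + 3*x2, 4*x1 + 6*x2 = 14, 0 <= x_i <= 12
Step 1: y^k = 0.0, reduced costs: (7.0, 3.0)
  x^k = (0.0, 0.0), subgradient = b - a^T x = 14.0
  y^{k+1} = 0.0 + 0.25*14.0 = 3.5
Step 2: y^k = 3.5, reduced costs: (-7.0, -18.0)
  x^k = (12.0, 12.0), subgradient = b - a^T x = -106.0
  y^{k+1} = 3.5 + 0.25*-106.0 = -23.0
Dual objective at y_2 = -23.0: reduced costs (99.0, 141.0), box minimizer x = (0.0, 0.0)
g(y_2) = b*y + (c1 - a1*y)*x1 + (c2 - a2*y)*x2 = 14*(-23.0) + 99.0*0.0 + 141.0*0.0 = -322.0 + 0.0 + 0.0 = -322.0


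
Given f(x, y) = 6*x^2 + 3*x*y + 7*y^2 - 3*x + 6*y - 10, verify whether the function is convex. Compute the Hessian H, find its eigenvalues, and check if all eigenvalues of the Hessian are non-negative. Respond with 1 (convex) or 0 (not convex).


The Hessian of f(x,y) = 6*x^2 + 3*x*y + 7*y^2 - 3*x + 6*y - 10 is:
H = [[12, 3], [3, 14]]
Trace = 12 + 14 = 26
Determinant = 12*14 - (3)^2 = 159
Discriminant = (26)^2 - 4*159 = 40.0
Eigenvalues: lambda_1 = 9.8377, lambda_2 = 16.1623
The function is convex.

1


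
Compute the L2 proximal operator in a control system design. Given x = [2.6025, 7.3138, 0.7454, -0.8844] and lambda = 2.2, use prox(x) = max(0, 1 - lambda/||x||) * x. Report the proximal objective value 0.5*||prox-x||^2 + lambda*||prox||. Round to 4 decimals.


Step 1: Compute ||x||.
||x|| = 7.8487
Step 2: Compute scaling factor.
scale = max(0, 1 - 2.2/7.8487) = 0.7197
Step 3: prox(x) = [1.873, 5.2637, 0.5365, -0.6365]
||prox(x)|| = 5.6487
Step 4: Proximal objective.
0.5*||prox-x||^2 = 2.42
lambda*||prox|| = 12.4271
Total = 14.8472


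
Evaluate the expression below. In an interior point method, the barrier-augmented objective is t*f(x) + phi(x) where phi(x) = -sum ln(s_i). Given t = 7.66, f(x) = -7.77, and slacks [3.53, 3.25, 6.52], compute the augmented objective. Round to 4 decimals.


Step 1: Compute log-barrier.
ln values: [1.2613, 1.1787, 1.8749]
phi = -(1.2613 + 1.1787 + 1.8749) = -4.3148
Step 2: Compute augmented objective.
t*f(x) = 7.66*-7.77 = -59.5182
Total = -59.5182 - 4.3148 = -63.833


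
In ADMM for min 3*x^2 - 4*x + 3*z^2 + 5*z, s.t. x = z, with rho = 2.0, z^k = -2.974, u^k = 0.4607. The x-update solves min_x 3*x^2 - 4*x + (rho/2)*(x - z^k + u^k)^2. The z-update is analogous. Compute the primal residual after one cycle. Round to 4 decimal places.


ADMM iteration with rho = 2.0, z^k = -2.974, u^k = 0.4607
Step 1: x-update.
Minimize 3*x^2 - 4*x + (2.0/2)*(x + 2.974 + 0.4607)^2
FOC: (2*3 + 2.0)*x = 4 + 2.0*(-2.974 - 0.4607)
x^{k+1} = -0.3587
Step 2: z-update.
Minimize 3*z^2 + 5*z + (2.0/2)*(-0.3587 - z + 0.4607)^2
FOC: (2*3 + 2.0)*z = -5 + 2.0*(-0.3587 + 0.4607)
z^{k+1} = -0.5995
Step 3: u-update.
u^{k+1} = 0.4607 - 0.3587 + 0.5995 = 0.7015
Step 4: Primal residual = |-0.3587 + 0.5995| = 0.2408


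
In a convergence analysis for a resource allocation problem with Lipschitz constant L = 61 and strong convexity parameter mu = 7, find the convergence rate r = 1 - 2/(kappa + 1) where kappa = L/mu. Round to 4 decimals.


Step 1: Compute the condition number.
kappa = L/mu = 61/7 = 8.7143
Step 2: Compute the convergence rate.
r = 1 - 2/(kappa + 1) = 1 - 2*mu/(L + mu) = (L - mu)/(L + mu) = 54/68 = 0.7941


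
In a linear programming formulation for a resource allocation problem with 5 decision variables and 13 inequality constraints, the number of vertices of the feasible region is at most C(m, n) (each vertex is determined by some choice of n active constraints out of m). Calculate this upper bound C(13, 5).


Each vertex corresponds to some choice of n active constraints out of m, so the number of vertices is at most C(m, n) = m! / (n!(m-n)!).
m = 13, n = 5
Numerator: 13 * 12 * 11 * 10 * 9
Denominator: 5! = 120
C(13, 5) = 1287


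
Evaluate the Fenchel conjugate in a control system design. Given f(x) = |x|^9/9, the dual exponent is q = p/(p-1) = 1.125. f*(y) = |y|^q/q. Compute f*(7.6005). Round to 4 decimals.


The conjugate exponent q satisfies 1/p + 1/q = 1.
p = 9, so q = 9/(9 - 1) = 1.125
|y|^q = 7.6005^1.125 = 9.7937
f*(7.6005) = 9.7937 / 1.125 = 8.7055


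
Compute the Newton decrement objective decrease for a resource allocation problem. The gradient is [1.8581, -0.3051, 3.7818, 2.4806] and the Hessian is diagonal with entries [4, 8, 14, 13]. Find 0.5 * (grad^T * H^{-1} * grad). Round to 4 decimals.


Step 1: H is diagonal, so H^(-1) * g = [0.4645, -0.0381, 0.2701, 0.1908].
Step 2: g^T H^(-1) g = sum_i g_i^2 / H_ii
  = (1.8581)^2/4 + (-0.3051)^2/8 + (3.7818)^2/14 + (2.4806)^2/13
  = 0.8631 + 0.0116 + 1.0216 + 0.4733 = 2.3697
Step 3: Objective decrease = 0.5 * g^T H^(-1) g = 1.1848


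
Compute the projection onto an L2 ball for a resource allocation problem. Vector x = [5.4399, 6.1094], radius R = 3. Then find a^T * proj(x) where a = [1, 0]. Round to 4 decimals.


Step 1: Compute ||x|| (intermediates to 6 decimals).
||x|| = sqrt(5.4399^2 + 6.1094^2) = 8.180298
Step 2: Project.
Since ||x|| > R, scale = R/||x|| = 3/8.180298 = 0.366735, proj(x) = scale * x
proj(x) = [1.995002, 2.240531]
Step 3: Dot product.
a^T * proj(x) = 1*1.995002 + 0*2.240531 = 1.995


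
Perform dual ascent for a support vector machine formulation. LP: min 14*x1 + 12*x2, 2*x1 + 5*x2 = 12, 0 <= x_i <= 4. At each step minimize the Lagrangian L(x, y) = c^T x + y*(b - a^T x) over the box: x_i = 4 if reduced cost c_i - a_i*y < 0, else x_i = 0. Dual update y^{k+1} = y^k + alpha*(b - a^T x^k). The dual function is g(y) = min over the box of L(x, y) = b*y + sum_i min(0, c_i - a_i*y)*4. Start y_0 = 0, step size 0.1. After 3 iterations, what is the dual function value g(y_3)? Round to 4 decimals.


Dual ascent for LP: min 14*x1 + 12*x2, 2*x1 + 5*x2 = 12, 0 <= x_i <= 4
Step 1: y^k = 0.0, reduced costs: (14.0, 12.0)
  x^k = (0.0, 0.0), subgradient = b - a^T x = 12.0
  y^{k+1} = 0.0 + 0.1*12.0 = 1.2
Step 2: y^k = 1.2, reduced costs: (11.6, 6.0)
  x^k = (0.0, 0.0), subgradient = b - a^T x = 12.0
  y^{k+1} = 1.2 + 0.1*12.0 = 2.4
Step 3: y^k = 2.4, reduced costs: (9.2, 0.0)
  x^k = (0.0, 0.0), subgradient = b - a^T x = 12.0
  y^{k+1} = 2.4 + 0.1*12.0 = 3.6
Dual objective at y_3 = 3.6: reduced costs (6.8, -6.0), box minimizer x = (0.0, 4.0)
g(y_3) = b*y + (c1 - a1*y)*x1 + (c2 - a2*y)*x2 = 12*3.6 + 6.8*0.0 + (-6.0)*4.0 = 43.2 + 0.0 - 24.0 = 19.2


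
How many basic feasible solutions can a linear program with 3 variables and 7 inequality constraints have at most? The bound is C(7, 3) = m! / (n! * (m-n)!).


Each vertex corresponds to some choice of n active constraints out of m, so the number of vertices is at most C(m, n) = m! / (n!(m-n)!).
m = 7, n = 3
Numerator: 7 * 6 * 5
Denominator: 3! = 6
C(7, 3) = 35


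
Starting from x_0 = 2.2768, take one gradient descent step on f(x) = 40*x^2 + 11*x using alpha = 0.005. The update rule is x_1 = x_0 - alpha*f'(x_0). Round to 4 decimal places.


We compute the gradient at x_0 and apply the update.
f'(x) = 80*x + 11
f'(2.2768) = 80*2.2768 + 11 = 193.144
x_1 = 2.2768 - 0.005*193.144 = 1.3111


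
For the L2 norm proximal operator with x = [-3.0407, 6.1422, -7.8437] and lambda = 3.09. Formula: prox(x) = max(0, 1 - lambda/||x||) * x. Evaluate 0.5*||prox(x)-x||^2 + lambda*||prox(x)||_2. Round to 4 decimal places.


Step 1: Compute ||x||.
||x|| = 10.4161
Step 2: Compute scaling factor.
scale = max(0, 1 - 3.09/10.4161) = 0.7033
Step 3: prox(x) = [-2.1387, 4.3201, -5.5168]
||prox(x)|| = 7.3261
Step 4: Proximal objective.
0.5*||prox-x||^2 = 4.7741
lambda*||prox|| = 22.6376
Total = 27.4118


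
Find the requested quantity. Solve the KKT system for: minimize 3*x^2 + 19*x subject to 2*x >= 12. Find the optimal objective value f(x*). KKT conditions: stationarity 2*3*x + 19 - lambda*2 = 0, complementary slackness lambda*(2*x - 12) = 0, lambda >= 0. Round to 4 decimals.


Step 1: Try lambda = 0 (constraint inactive).
x_unc = -19/(2*3) = -3.1667
Check: 2*-3.1667 = -6.3334 < 12 -- violated!
Step 2: Constraint must be active: 2*x = 12
x* = 12/2 = 6.0
lambda = (2*3*6.0 + 19)/2 = 27.5
Step 3: Compute optimal value.
f(x*) = 3*6.0^2 + 19*6.0 = 222.0


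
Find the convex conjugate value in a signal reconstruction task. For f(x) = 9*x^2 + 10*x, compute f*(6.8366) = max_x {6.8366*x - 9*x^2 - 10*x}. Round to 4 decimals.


f*(y) = sup_x {y*x - a*x^2 - b*x} = sup_x {(y-b)*x - a*x^2}
FOC: (y - b) - 2a*x = 0 => x* = (y - b)/(2a)
x* = (6.8366 - 10)/(2*9) = -0.1757
f*(6.8366) = (y-b)^2/(4a) = (6.8366 - 10)^2/(4*9)
= 10.0071/36 = 0.278


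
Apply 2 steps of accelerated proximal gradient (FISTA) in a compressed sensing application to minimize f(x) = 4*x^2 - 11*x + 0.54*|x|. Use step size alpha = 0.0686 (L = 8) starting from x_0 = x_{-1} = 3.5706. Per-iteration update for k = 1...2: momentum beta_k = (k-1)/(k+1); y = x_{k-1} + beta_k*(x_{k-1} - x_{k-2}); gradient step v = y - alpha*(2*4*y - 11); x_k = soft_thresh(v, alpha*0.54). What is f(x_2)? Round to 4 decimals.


FISTA on f(x) = 4*x^2 - 11*x + 0.54*|x|
L = 8, alpha = 0.0686
Iteration 1: beta = 0.0, y = 3.5706 + 0.0*(3.5706 - 3.5706) = 3.5706
  grad(y) = 17.5648, v = y - alpha*grad = 2.3657
  prox(v) = soft_thresh(2.3657, 0.037) = 2.3286
Iteration 2: beta = 0.3333, y = 2.3286 + 0.3333*(2.3286 - 3.5706) = 1.9146
  grad(y) = 4.3169, v = y - alpha*grad = 1.6185
  prox(v) = soft_thresh(1.6185, 0.037) = 1.5814
f(x_2) = 4*1.5814^2 - 11*1.5814 + 0.54*|1.5814| = -6.5381


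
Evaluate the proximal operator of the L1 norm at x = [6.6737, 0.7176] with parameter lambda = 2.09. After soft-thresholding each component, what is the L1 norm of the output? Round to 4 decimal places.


Soft-thresholding with lambda = 2.09:
prox(6.6737) = sign(6.6737)*max(|6.6737| - 2.09, 0) = 4.5837
prox(0.7176) = sign(0.7176)*max(|0.7176| - 2.09, 0) = 0.0
prox(x) = [4.5837, 0.0]
||prox(x)||_1 = 4.5837 + 0.0 = 4.5837


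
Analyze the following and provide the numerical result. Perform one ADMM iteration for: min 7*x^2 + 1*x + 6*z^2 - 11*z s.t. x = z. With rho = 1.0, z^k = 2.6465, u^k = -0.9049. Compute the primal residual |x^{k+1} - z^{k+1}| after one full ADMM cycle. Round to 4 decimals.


ADMM iteration with rho = 1.0, z^k = 2.6465, u^k = -0.9049
Step 1: x-update.
Minimize 7*x^2 + 1*x + (1.0/2)*(x - 2.6465 - 0.9049)^2
FOC: (2*7 + 1.0)*x = -1 + 1.0*(2.6465 + 0.9049)
x^{k+1} = 0.1701
Step 2: z-update.
Minimize 6*z^2 - 11*z + (1.0/2)*(0.1701 - z - 0.9049)^2
FOC: (2*6 + 1.0)*z = 11 + 1.0*(0.1701 - 0.9049)
z^{k+1} = 0.7896
Step 3: u-update.
u^{k+1} = -0.9049 + 0.1701 - 0.7896 = -1.5244
Step 4: Primal residual = |0.1701 - 0.7896| = 0.6195


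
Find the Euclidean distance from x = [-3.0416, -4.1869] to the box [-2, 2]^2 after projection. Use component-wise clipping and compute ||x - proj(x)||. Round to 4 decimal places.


Project each component onto [-2, 2].
clip(-3.0416) = -2.0, clip(-4.1869) = -2.0
Projection = [-2.0, -2.0]
Squared diffs: [1.0849, 4.7825]
Distance = sqrt(5.8674) = 2.4223


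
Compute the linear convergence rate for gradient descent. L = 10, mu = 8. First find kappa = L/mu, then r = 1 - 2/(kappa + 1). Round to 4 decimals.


Step 1: Compute the condition number.
kappa = L/mu = 10/8 = 1.25
Step 2: Compute the convergence rate.
r = 1 - 2/(kappa + 1) = 1 - 2*mu/(L + mu) = (L - mu)/(L + mu) = 2/18 = 0.1111


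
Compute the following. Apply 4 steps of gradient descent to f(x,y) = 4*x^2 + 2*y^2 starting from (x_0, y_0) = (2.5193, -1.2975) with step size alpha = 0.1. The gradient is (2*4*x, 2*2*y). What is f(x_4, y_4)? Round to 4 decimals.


Gradient descent on f(x,y) = 4*x^2 + 2*y^2.
Starting point: (2.5193, -1.2975), alpha = 0.1
Step 1: grad_x = 2*4*2.5193 = 20.1544, grad_y = 2*2*-1.2975 = -5.19
  x_1 = 2.5193 - 0.1*20.1544 = 0.5039
  y_1 = -1.2975 - 0.1*-5.19 = -0.7785
Step 2: grad_x = 2*4*0.5039 = 4.0309, grad_y = 2*2*-0.7785 = -3.114
  x_2 = 0.5039 - 0.1*4.0309 = 0.1008
  y_2 = -0.7785 - 0.1*-3.114 = -0.4671
Step 3: grad_x = 2*4*0.1008 = 0.8062, grad_y = 2*2*-0.4671 = -1.8684
  x_3 = 0.1008 - 0.1*0.8062 = 0.0202
  y_3 = -0.4671 - 0.1*-1.8684 = -0.2803
Step 4: grad_x = 2*4*0.0202 = 0.1612, grad_y = 2*2*-0.2803 = -1.121
  x_4 = 0.0202 - 0.1*0.1612 = 0.004
  y_4 = -0.2803 - 0.1*-1.121 = -0.1682
f(0.004, -0.1682) = 4*0.004^2 + 2*(-0.1682)^2 = 0.0566


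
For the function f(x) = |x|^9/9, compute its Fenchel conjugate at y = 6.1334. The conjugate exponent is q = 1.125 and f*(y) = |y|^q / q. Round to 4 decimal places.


The conjugate exponent q satisfies 1/p + 1/q = 1.
p = 9, so q = 9/(9 - 1) = 1.125
|y|^q = 6.1334^1.125 = 7.6942
f*(6.1334) = 7.6942 / 1.125 = 6.8393


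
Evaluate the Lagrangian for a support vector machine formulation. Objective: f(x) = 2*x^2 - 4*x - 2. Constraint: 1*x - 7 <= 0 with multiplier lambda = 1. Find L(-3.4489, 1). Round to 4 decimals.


Step 1: Evaluate f(x).
f(-3.4489) = 2*(-3.4489)^2 - 4*(-3.4489) - 2 = 35.5854
Step 2: Evaluate g(x).
g(-3.4489) = 1*-3.4489 - 7 = -10.4489
Step 3: Compute Lagrangian.
L = 35.5854 + 1*-10.4489 = 25.1365


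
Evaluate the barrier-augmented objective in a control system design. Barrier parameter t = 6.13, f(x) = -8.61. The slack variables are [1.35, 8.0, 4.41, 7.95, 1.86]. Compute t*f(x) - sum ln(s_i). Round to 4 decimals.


Step 1: Compute log-barrier.
ln values: [0.3001, 2.0794, 1.4839, 2.0732, 0.6206]
phi = -(0.3001 + 2.0794 + 1.4839 + 2.0732 + 0.6206) = -6.5572
Step 2: Compute augmented objective.
t*f(x) = 6.13*-8.61 = -52.7793
Total = -52.7793 - 6.5572 = -59.3365


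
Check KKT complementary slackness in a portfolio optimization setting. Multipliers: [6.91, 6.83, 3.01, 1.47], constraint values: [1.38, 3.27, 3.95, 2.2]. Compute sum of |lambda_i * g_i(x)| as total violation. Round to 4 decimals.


KKT complementary slackness check:
lambda_1 * g_1 = 6.91 * 1.38 = 9.5358
lambda_2 * g_2 = 6.83 * 3.27 = 22.3341
lambda_3 * g_3 = 3.01 * 3.95 = 11.8895
lambda_4 * g_4 = 1.47 * 2.2 = 3.234
Total violation = 9.5358 + 22.3341 + 11.8895 + 3.234 = 46.9934


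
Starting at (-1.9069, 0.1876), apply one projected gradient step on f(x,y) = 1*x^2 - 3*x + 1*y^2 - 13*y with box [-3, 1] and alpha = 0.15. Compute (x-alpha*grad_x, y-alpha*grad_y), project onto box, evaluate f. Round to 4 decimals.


Step 1: Compute gradient at (-1.9069, 0.1876).
grad_x = 2*1*-1.9069 - 3 = -6.8138
grad_y = 2*1*0.1876 - 13 = -12.6248
Step 2: Gradient step.
x_raw = -1.9069 - 0.15*-6.8138 = -0.8848
y_raw = 0.1876 - 0.15*-12.6248 = 2.0813
Step 3: Project onto [-3, 1].
x_proj = clip(-0.8848) = -0.8848
y_proj = clip(2.0813) = 1.0
Step 4: Evaluate f.
f(-0.8848, 1.0) = -8.5626


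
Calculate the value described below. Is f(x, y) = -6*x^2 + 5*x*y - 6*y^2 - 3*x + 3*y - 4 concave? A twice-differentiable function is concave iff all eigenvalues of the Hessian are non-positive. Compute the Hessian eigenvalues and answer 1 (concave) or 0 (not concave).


The Hessian of f(x,y) = -6*x^2 + 5*x*y - 6*y^2 - 3*x + 3*y - 4 is:
H = [[-12, 5], [5, -12]]
Trace = -12 - 12 = -24
Determinant = -12*-12 - (5)^2 = 119
Discriminant = (-24)^2 - 4*119 = 100.0
Eigenvalues: lambda_1 = -17.0, lambda_2 = -7.0
The function is concave.

1


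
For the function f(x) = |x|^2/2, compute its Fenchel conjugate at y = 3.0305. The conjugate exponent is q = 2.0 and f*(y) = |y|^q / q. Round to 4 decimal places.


The conjugate exponent q satisfies 1/p + 1/q = 1.
p = 2, so q = 2/(2 - 1) = 2.0
|y|^q = 3.0305^2.0 = 9.1839
f*(3.0305) = 9.1839 / 2.0 = 4.592


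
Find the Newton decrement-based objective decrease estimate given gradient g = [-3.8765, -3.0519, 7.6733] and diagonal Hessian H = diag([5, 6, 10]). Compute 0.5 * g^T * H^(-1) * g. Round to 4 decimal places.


Step 1: H is diagonal, so H^(-1) * g = [-0.7753, -0.5087, 0.7673].
Step 2: g^T H^(-1) g = sum_i g_i^2 / H_ii
  = (-3.8765)^2/5 + (-3.0519)^2/6 + (7.6733)^2/10
  = 3.0055 + 1.5523 + 5.888 = 10.4458
Step 3: Objective decrease = 0.5 * g^T H^(-1) g = 5.2229


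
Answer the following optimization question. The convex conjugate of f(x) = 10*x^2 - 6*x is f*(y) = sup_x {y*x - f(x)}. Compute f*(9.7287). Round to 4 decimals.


f*(y) = sup_x {y*x - a*x^2 - b*x} = sup_x {(y-b)*x - a*x^2}
FOC: (y - b) - 2a*x = 0 => x* = (y - b)/(2a)
x* = (9.7287 + 6)/(2*10) = 0.7864
f*(9.7287) = (y-b)^2/(4a) = (9.7287 + 6)^2/(4*10)
= 247.392/40 = 6.1848


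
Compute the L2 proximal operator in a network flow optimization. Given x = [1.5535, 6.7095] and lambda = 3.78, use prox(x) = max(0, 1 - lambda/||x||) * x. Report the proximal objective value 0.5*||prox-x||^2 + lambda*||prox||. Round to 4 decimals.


Step 1: Compute ||x||.
||x|| = 6.887
Step 2: Compute scaling factor.
scale = max(0, 1 - 3.78/6.887) = 0.4511
Step 3: prox(x) = [0.7008, 3.0269]
||prox(x)|| = 3.107
Step 4: Proximal objective.
0.5*||prox-x||^2 = 7.1442
lambda*||prox|| = 11.7445
Total = 18.8887


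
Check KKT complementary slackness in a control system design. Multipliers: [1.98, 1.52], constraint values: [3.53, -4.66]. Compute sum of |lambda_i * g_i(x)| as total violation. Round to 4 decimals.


KKT complementary slackness check:
lambda_1 * g_1 = 1.98 * 3.53 = 6.9894
lambda_2 * g_2 = 1.52 * -4.66 = -7.0832
Total violation = 6.9894 + 7.0832 = 14.0726


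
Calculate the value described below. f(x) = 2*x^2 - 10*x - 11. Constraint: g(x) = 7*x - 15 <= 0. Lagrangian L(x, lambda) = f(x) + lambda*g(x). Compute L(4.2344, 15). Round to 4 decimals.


Step 1: Evaluate f(x).
f(4.2344) = 2*4.2344^2 - 10*4.2344 - 11 = -17.4837
Step 2: Evaluate g(x).
g(4.2344) = 7*4.2344 - 15 = 14.6408
Step 3: Compute Lagrangian.
L = -17.4837 + 15*14.6408 = 202.1283


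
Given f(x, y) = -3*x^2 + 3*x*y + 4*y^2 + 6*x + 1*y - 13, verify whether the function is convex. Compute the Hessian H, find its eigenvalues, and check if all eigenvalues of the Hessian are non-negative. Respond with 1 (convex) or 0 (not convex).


The Hessian of f(x,y) = -3*x^2 + 3*x*y + 4*y^2 + 6*x + 1*y - 13 is:
H = [[-6, 3], [3, 8]]
Trace = -6 + 8 = 2
Determinant = -6*8 - (3)^2 = -57
Discriminant = (2)^2 - 4*-57 = 232.0
Eigenvalues: lambda_1 = -6.6158, lambda_2 = 8.6158
The function is not convex.

0


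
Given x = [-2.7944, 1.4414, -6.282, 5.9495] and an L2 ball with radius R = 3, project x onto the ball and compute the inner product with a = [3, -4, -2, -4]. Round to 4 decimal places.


Step 1: Compute ||x|| (intermediates to 6 decimals).
||x|| = sqrt((-2.7944)^2 + 1.4414^2 + (-6.282)^2 + 5.9495^2) = 9.20578
Step 2: Project.
Since ||x|| > R, scale = R/||x|| = 3/9.20578 = 0.325882, proj(x) = scale * x
proj(x) = [-0.910645, 0.469726, -2.047191, 1.938835]
Step 3: Dot product.
a^T * proj(x) = 3*(-0.910645) - 4*0.469726 - 2*(-2.047191) - 4*1.938835 = -8.2718


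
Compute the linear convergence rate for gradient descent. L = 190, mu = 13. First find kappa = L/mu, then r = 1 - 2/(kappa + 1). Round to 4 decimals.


Step 1: Compute the condition number.
kappa = L/mu = 190/13 = 14.6154
Step 2: Compute the convergence rate.
r = 1 - 2/(kappa + 1) = 1 - 2*mu/(L + mu) = (L - mu)/(L + mu) = 177/203 = 0.8719


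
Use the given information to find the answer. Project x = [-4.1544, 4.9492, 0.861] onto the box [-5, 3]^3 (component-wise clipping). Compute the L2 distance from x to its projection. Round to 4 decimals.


Project each component onto [-5, 3].
clip(-4.1544) = -4.1544, clip(4.9492) = 3.0, clip(0.861) = 0.861
Projection = [-4.1544, 3.0, 0.861]
Squared diffs: [0.0, 3.7994, 0.0]
Distance = sqrt(3.7994) = 1.9492


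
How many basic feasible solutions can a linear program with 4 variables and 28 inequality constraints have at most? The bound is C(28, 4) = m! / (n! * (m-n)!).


Each vertex corresponds to some choice of n active constraints out of m, so the number of vertices is at most C(m, n) = m! / (n!(m-n)!).
m = 28, n = 4
Numerator: 28 * 27 * 26 * 25
Denominator: 4! = 24
C(28, 4) = 20475


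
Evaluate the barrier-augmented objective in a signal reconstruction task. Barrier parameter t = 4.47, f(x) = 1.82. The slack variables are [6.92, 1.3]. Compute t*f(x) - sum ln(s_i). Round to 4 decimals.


Step 1: Compute log-barrier.
ln values: [1.9344, 0.2624]
phi = -(1.9344 + 0.2624) = -2.1968
Step 2: Compute augmented objective.
t*f(x) = 4.47*1.82 = 8.1354
Total = 8.1354 - 2.1968 = 5.9386


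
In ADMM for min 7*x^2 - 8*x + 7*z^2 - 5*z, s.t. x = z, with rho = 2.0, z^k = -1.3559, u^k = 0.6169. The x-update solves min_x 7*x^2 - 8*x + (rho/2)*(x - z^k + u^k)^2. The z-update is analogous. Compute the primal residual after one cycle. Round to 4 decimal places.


ADMM iteration with rho = 2.0, z^k = -1.3559, u^k = 0.6169
Step 1: x-update.
Minimize 7*x^2 - 8*x + (2.0/2)*(x + 1.3559 + 0.6169)^2
FOC: (2*7 + 2.0)*x = 8 + 2.0*(-1.3559 - 0.6169)
x^{k+1} = 0.2534
Step 2: z-update.
Minimize 7*z^2 - 5*z + (2.0/2)*(0.2534 - z + 0.6169)^2
FOC: (2*7 + 2.0)*z = 5 + 2.0*(0.2534 + 0.6169)
z^{k+1} = 0.4213
Step 3: u-update.
u^{k+1} = 0.6169 + 0.2534 - 0.4213 = 0.449
Step 4: Primal residual = |0.2534 - 0.4213| = 0.1679


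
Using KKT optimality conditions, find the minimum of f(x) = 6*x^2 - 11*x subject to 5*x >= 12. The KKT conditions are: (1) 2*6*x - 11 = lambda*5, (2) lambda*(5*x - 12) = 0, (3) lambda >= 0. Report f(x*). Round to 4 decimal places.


Step 1: Try lambda = 0 (constraint inactive).
x_unc = 11/(2*6) = 0.9167
Check: 5*0.9167 = 4.5835 < 12 -- violated!
Step 2: Constraint must be active: 5*x = 12
x* = 12/5 = 2.4
lambda = (2*6*2.4 - 11)/5 = 3.56
Step 3: Compute optimal value.
f(x*) = 6*2.4^2 - 11*2.4 = 8.16


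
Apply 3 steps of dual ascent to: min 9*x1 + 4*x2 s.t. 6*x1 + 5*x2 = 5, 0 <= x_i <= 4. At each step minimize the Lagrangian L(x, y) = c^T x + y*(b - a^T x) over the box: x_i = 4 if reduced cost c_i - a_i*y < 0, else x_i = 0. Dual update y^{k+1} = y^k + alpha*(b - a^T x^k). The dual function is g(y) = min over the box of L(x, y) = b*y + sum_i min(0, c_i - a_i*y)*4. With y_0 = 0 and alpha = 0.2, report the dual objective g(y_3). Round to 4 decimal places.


Dual ascent for LP: min 9*x1 + 4*x2, 6*x1 + 5*x2 = 5, 0 <= x_i <= 4
Step 1: y^k = 0.0, reduced costs: (9.0, 4.0)
  x^k = (0.0, 0.0), subgradient = b - a^T x = 5.0
  y^{k+1} = 0.0 + 0.2*5.0 = 1.0
Step 2: y^k = 1.0, reduced costs: (3.0, -1.0)
  x^k = (0.0, 4.0), subgradient = b - a^T x = -15.0
  y^{k+1} = 1.0 + 0.2*-15.0 = -2.0
Step 3: y^k = -2.0, reduced costs: (21.0, 14.0)
  x^k = (0.0, 0.0), subgradient = b - a^T x = 5.0
  y^{k+1} = -2.0 + 0.2*5.0 = -1.0
Dual objective at y_3 = -1.0: reduced costs (15.0, 9.0), box minimizer x = (0.0, 0.0)
g(y_3) = b*y + (c1 - a1*y)*x1 + (c2 - a2*y)*x2 = 5*(-1.0) + 15.0*0.0 + 9.0*0.0 = -5.0 + 0.0 + 0.0 = -5.0


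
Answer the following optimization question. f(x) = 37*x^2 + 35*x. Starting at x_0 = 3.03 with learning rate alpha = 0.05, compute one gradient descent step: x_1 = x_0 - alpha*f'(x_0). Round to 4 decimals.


We compute the gradient at x_0 and apply the update.
f'(x) = 74*x + 35
f'(3.03) = 74*3.03 + 35 = 259.22
x_1 = 3.03 - 0.05*259.22 = -9.931


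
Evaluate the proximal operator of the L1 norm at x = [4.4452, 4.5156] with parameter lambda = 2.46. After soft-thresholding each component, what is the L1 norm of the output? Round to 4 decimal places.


Soft-thresholding with lambda = 2.46:
prox(4.4452) = sign(4.4452)*max(|4.4452| - 2.46, 0) = 1.9852
prox(4.5156) = sign(4.5156)*max(|4.5156| - 2.46, 0) = 2.0556
prox(x) = [1.9852, 2.0556]
||prox(x)||_1 = 1.9852 + 2.0556 = 4.0408


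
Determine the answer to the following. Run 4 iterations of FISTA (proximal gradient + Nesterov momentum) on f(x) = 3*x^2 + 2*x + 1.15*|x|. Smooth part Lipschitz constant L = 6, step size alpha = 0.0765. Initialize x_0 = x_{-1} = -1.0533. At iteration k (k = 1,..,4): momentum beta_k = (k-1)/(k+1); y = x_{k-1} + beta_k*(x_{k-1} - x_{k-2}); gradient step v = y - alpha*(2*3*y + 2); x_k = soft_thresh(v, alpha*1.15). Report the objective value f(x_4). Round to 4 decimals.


FISTA on f(x) = 3*x^2 + 2*x + 1.15*|x|
L = 6, alpha = 0.0765
Iteration 1: beta = 0.0, y = -1.0533 + 0.0*(-1.0533 + 1.0533) = -1.0533
  grad(y) = -4.3198, v = y - alpha*grad = -0.7228
  prox(v) = soft_thresh(-0.7228, 0.088) = -0.6349
Iteration 2: beta = 0.3333, y = -0.6349 + 0.3333*(-0.6349 + 1.0533) = -0.4954
  grad(y) = -0.9723, v = y - alpha*grad = -0.421
  prox(v) = soft_thresh(-0.421, 0.088) = -0.333
Iteration 3: beta = 0.5, y = -0.333 + 0.5*(-0.333 + 0.6349) = -0.1821
  grad(y) = 0.9073, v = y - alpha*grad = -0.2515
  prox(v) = soft_thresh(-0.2515, 0.088) = -0.1635
Iteration 4: beta = 0.6, y = -0.1635 + 0.6*(-0.1635 + 0.333) = -0.0619
  grad(y) = 1.6289, v = y - alpha*grad = -0.1865
  prox(v) = soft_thresh(-0.1865, 0.088) = -0.0985
f(x_4) = 3*(-0.0985)^2 + 2*(-0.0985) + 1.15*|-0.0985| = -0.0546


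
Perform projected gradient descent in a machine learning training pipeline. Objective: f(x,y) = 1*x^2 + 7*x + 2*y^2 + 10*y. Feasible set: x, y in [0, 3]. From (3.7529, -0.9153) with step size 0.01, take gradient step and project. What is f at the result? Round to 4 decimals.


Step 1: Compute gradient at (3.7529, -0.9153).
grad_x = 2*1*3.7529 + 7 = 14.5058
grad_y = 2*2*-0.9153 + 10 = 6.3388
Step 2: Gradient step.
x_raw = 3.7529 - 0.01*14.5058 = 3.6078
y_raw = -0.9153 - 0.01*6.3388 = -0.9787
Step 3: Project onto [0, 3].
x_proj = clip(3.6078) = 3.0
y_proj = clip(-0.9787) = 0.0
Step 4: Evaluate f.
f(3.0, 0.0) = 30.0


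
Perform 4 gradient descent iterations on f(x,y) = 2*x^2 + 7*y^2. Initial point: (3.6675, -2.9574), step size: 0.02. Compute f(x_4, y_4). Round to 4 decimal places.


Gradient descent on f(x,y) = 2*x^2 + 7*y^2.
Starting point: (3.6675, -2.9574), alpha = 0.02
Step 1: grad_x = 2*2*3.6675 = 14.67, grad_y = 2*7*-2.9574 = -41.4036
  x_1 = 3.6675 - 0.02*14.67 = 3.3741
  y_1 = -2.9574 - 0.02*-41.4036 = -2.1293
Step 2: grad_x = 2*2*3.3741 = 13.4964, grad_y = 2*7*-2.1293 = -29.8106
  x_2 = 3.3741 - 0.02*13.4964 = 3.1042
  y_2 = -2.1293 - 0.02*-29.8106 = -1.5331
Step 3: grad_x = 2*2*3.1042 = 12.4167, grad_y = 2*7*-1.5331 = -21.4636
  x_3 = 3.1042 - 0.02*12.4167 = 2.8558
  y_3 = -1.5331 - 0.02*-21.4636 = -1.1038
Step 4: grad_x = 2*2*2.8558 = 11.4234, grad_y = 2*7*-1.1038 = -15.4538
  x_4 = 2.8558 - 0.02*11.4234 = 2.6274
  y_4 = -1.1038 - 0.02*-15.4538 = -0.7948
f(2.6274, -0.7948) = 2*2.6274^2 + 7*(-0.7948)^2 = 18.2277


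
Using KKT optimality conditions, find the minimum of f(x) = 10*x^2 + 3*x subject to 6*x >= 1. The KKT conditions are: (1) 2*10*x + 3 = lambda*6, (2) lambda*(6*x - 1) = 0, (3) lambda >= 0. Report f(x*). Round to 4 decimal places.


Step 1: Try lambda = 0 (constraint inactive).
x_unc = -3/(2*10) = -0.15
Check: 6*-0.15 = -0.9 < 1 -- violated!
Step 2: Constraint must be active: 6*x = 1
x* = 1/6 = 0.1667 (rounded; the exact value 1/6 is used below)
lambda = (2*10*(1/6) + 3)/6 = 1.0556
Step 3: Compute optimal value.
f(x*) = 10*(1/6)^2 + 3*(1/6) = 0.7778


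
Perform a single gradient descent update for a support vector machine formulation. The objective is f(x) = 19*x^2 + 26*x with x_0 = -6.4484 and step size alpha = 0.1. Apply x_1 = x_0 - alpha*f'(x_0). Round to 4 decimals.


We compute the gradient at x_0 and apply the update.
f'(x) = 38*x + 26
f'(-6.4484) = 38*-6.4484 + 26 = -219.0392
x_1 = -6.4484 - 0.1*-219.0392 = 15.4555


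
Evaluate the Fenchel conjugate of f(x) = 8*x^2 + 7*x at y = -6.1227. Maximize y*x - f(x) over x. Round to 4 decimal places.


f*(y) = sup_x {y*x - a*x^2 - b*x} = sup_x {(y-b)*x - a*x^2}
FOC: (y - b) - 2a*x = 0 => x* = (y - b)/(2a)
x* = (-6.1227 - 7)/(2*8) = -0.8202
f*(-6.1227) = (y-b)^2/(4a) = (-6.1227 - 7)^2/(4*8)
= 172.2053/32 = 5.3814


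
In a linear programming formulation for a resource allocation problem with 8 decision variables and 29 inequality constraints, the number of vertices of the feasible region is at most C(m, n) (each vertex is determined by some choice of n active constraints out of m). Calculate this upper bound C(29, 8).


Each vertex corresponds to some choice of n active constraints out of m, so the number of vertices is at most C(m, n) = m! / (n!(m-n)!).
m = 29, n = 8
Numerator: 29 * 28 * 27 * 26 * 25 * 24 * 23 * 22
Denominator: 8! = 40320
C(29, 8) = 4292145


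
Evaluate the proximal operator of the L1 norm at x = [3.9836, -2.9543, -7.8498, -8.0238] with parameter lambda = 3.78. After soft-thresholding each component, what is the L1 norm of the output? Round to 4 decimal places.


Soft-thresholding with lambda = 3.78:
prox(3.9836) = sign(3.9836)*max(|3.9836| - 3.78, 0) = 0.2036
prox(-2.9543) = sign(-2.9543)*max(|-2.9543| - 3.78, 0) = 0.0
prox(-7.8498) = sign(-7.8498)*max(|-7.8498| - 3.78, 0) = -4.0698
prox(-8.0238) = sign(-8.0238)*max(|-8.0238| - 3.78, 0) = -4.2438
prox(x) = [0.2036, 0.0, -4.0698, -4.2438]
||prox(x)||_1 = 0.2036 + 0.0 + 4.0698 + 4.2438 = 8.5172


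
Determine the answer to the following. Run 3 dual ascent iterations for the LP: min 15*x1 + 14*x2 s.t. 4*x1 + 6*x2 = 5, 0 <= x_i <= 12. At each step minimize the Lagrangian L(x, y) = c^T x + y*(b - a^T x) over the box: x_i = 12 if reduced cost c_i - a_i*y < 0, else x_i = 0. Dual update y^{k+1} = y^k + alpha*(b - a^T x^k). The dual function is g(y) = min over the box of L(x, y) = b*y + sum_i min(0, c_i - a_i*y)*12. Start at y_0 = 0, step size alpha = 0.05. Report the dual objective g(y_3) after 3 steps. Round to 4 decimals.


Dual ascent for LP: min 15*x1 + 14*x2, 4*x1 + 6*x2 = 5, 0 <= x_i <= 12
Step 1: y^k = 0.0, reduced costs: (15.0, 14.0)
  x^k = (0.0, 0.0), subgradient = b - a^T x = 5.0
  y^{k+1} = 0.0 + 0.05*5.0 = 0.25
Step 2: y^k = 0.25, reduced costs: (14.0, 12.5)
  x^k = (0.0, 0.0), subgradient = b - a^T x = 5.0
  y^{k+1} = 0.25 + 0.05*5.0 = 0.5
Step 3: y^k = 0.5, reduced costs: (13.0, 11.0)
  x^k = (0.0, 0.0), subgradient = b - a^T x = 5.0
  y^{k+1} = 0.5 + 0.05*5.0 = 0.75
Dual objective at y_3 = 0.75: reduced costs (12.0, 9.5), box minimizer x = (0.0, 0.0)
g(y_3) = b*y + (c1 - a1*y)*x1 + (c2 - a2*y)*x2 = 5*0.75 + 12.0*0.0 + 9.5*0.0 = 3.75 + 0.0 + 0.0 = 3.75


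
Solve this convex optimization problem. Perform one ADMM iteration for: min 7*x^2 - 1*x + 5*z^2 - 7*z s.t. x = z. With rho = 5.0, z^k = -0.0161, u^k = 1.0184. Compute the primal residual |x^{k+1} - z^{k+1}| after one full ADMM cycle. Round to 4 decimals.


ADMM iteration with rho = 5.0, z^k = -0.0161, u^k = 1.0184
Step 1: x-update.
Minimize 7*x^2 - 1*x + (5.0/2)*(x + 0.0161 + 1.0184)^2
FOC: (2*7 + 5.0)*x = 1 + 5.0*(-0.0161 - 1.0184)
x^{k+1} = -0.2196
Step 2: z-update.
Minimize 5*z^2 - 7*z + (5.0/2)*(-0.2196 - z + 1.0184)^2
FOC: (2*5 + 5.0)*z = 7 + 5.0*(-0.2196 + 1.0184)
z^{k+1} = 0.7329
Step 3: u-update.
u^{k+1} = 1.0184 - 0.2196 - 0.7329 = 0.0659
Step 4: Primal residual = |-0.2196 - 0.7329| = 0.9525


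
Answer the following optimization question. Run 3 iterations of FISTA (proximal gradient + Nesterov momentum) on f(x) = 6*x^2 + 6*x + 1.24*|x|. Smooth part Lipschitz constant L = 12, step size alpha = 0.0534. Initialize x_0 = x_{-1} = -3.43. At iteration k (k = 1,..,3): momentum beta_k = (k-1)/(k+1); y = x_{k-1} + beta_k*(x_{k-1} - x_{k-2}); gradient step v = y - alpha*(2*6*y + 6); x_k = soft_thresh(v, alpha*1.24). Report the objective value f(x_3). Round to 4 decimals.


FISTA on f(x) = 6*x^2 + 6*x + 1.24*|x|
L = 12, alpha = 0.0534
Iteration 1: beta = 0.0, y = -3.43 + 0.0*(-3.43 + 3.43) = -3.43
  grad(y) = -35.16, v = y - alpha*grad = -1.5525
  prox(v) = soft_thresh(-1.5525, 0.0662) = -1.4862
Iteration 2: beta = 0.3333, y = -1.4862 + 0.3333*(-1.4862 + 3.43) = -0.8383
  grad(y) = -4.0598, v = y - alpha*grad = -0.6215
  prox(v) = soft_thresh(-0.6215, 0.0662) = -0.5553
Iteration 3: beta = 0.5, y = -0.5553 + 0.5*(-0.5553 + 1.4862) = -0.0898
  grad(y) = 4.9219, v = y - alpha*grad = -0.3527
  prox(v) = soft_thresh(-0.3527, 0.0662) = -0.2865
f(x_3) = 6*(-0.2865)^2 + 6*(-0.2865) + 1.24*|-0.2865| = -0.8712


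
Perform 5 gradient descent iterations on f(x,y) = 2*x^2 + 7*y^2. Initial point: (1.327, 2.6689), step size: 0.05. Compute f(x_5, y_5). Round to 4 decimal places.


Gradient descent on f(x,y) = 2*x^2 + 7*y^2.
Starting point: (1.327, 2.6689), alpha = 0.05
Step 1: grad_x = 2*2*1.327 = 5.308, grad_y = 2*7*2.6689 = 37.3646
  x_1 = 1.327 - 0.05*5.308 = 1.0616
  y_1 = 2.6689 - 0.05*37.3646 = 0.8007
Step 2: grad_x = 2*2*1.0616 = 4.2464, grad_y = 2*7*0.8007 = 11.2094
  x_2 = 1.0616 - 0.05*4.2464 = 0.8493
  y_2 = 0.8007 - 0.05*11.2094 = 0.2402
Step 3: grad_x = 2*2*0.8493 = 3.3971, grad_y = 2*7*0.2402 = 3.3628
  x_3 = 0.8493 - 0.05*3.3971 = 0.6794
  y_3 = 0.2402 - 0.05*3.3628 = 0.0721
Step 4: grad_x = 2*2*0.6794 = 2.7177, grad_y = 2*7*0.0721 = 1.0088
  x_4 = 0.6794 - 0.05*2.7177 = 0.5435
  y_4 = 0.0721 - 0.05*1.0088 = 0.0216
Step 5: grad_x = 2*2*0.5435 = 2.1742, grad_y = 2*7*0.0216 = 0.3027
  x_5 = 0.5435 - 0.05*2.1742 = 0.4348
  y_5 = 0.0216 - 0.05*0.3027 = 0.0065
f(0.4348, 0.0065) = 2*0.4348^2 + 7*0.0065^2 = 0.3785


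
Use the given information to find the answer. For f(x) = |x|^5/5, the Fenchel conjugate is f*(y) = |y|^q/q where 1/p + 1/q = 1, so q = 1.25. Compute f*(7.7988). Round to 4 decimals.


The conjugate exponent q satisfies 1/p + 1/q = 1.
p = 5, so q = 5/(5 - 1) = 1.25
|y|^q = 7.7988^1.25 = 13.0327
f*(7.7988) = 13.0327 / 1.25 = 10.4262


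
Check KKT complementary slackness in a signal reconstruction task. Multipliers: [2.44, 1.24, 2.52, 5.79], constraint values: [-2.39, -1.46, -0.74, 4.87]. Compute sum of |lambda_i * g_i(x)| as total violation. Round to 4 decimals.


KKT complementary slackness check:
lambda_1 * g_1 = 2.44 * -2.39 = -5.8316
lambda_2 * g_2 = 1.24 * -1.46 = -1.8104
lambda_3 * g_3 = 2.52 * -0.74 = -1.8648
lambda_4 * g_4 = 5.79 * 4.87 = 28.1973
Total violation = 5.8316 + 1.8104 + 1.8648 + 28.1973 = 37.7041


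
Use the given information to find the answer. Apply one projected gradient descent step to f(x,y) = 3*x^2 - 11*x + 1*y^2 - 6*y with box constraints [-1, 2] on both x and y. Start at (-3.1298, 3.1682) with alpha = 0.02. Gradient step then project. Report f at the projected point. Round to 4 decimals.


Step 1: Compute gradient at (-3.1298, 3.1682).
grad_x = 2*3*-3.1298 - 11 = -29.7788
grad_y = 2*1*3.1682 - 6 = 0.3364
Step 2: Gradient step.
x_raw = -3.1298 - 0.02*-29.7788 = -2.5342
y_raw = 3.1682 - 0.02*0.3364 = 3.1615
Step 3: Project onto [-1, 2].
x_proj = clip(-2.5342) = -1.0
y_proj = clip(3.1615) = 2.0
Step 4: Evaluate f.
f(-1.0, 2.0) = 6.0


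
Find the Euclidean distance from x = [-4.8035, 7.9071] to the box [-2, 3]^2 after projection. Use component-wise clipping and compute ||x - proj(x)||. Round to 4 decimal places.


Project each component onto [-2, 3].
clip(-4.8035) = -2.0, clip(7.9071) = 3.0
Projection = [-2.0, 3.0]
Squared diffs: [7.8596, 24.0796]
Distance = sqrt(31.9392) = 5.6515


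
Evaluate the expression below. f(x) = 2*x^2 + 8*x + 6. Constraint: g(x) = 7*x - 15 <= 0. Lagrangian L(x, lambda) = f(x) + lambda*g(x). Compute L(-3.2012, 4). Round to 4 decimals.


Step 1: Evaluate f(x).
f(-3.2012) = 2*(-3.2012)^2 + 8*(-3.2012) + 6 = 0.8858
Step 2: Evaluate g(x).
g(-3.2012) = 7*-3.2012 - 15 = -37.4084
Step 3: Compute Lagrangian.
L = 0.8858 + 4*-37.4084 = -148.7478


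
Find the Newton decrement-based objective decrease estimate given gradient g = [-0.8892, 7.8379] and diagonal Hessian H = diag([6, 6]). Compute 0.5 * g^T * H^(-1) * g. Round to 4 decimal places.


Step 1: H is diagonal, so H^(-1) * g = [-0.1482, 1.3063].
Step 2: g^T H^(-1) g = sum_i g_i^2 / H_ii
  = (-0.8892)^2/6 + (7.8379)^2/6
  = 0.1318 + 10.2388 = 10.3706
Step 3: Objective decrease = 0.5 * g^T H^(-1) g = 5.1853


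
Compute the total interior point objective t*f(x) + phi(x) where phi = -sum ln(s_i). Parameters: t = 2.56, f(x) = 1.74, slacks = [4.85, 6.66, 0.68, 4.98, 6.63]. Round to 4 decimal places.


Step 1: Compute log-barrier.
ln values: [1.579, 1.8961, -0.3857, 1.6054, 1.8916]
phi = -(1.579 + 1.8961 - 0.3857 + 1.6054 + 1.8916) = -6.5865
Step 2: Compute augmented objective.
t*f(x) = 2.56*1.74 = 4.4544
Total = 4.4544 - 6.5865 = -2.1321


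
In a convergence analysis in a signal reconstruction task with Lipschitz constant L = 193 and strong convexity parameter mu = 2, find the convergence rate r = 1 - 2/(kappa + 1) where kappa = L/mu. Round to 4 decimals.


Step 1: Compute the condition number.
kappa = L/mu = 193/2 = 96.5
Step 2: Compute the convergence rate.
r = 1 - 2/(kappa + 1) = 1 - 2*mu/(L + mu) = (L - mu)/(L + mu) = 191/195 = 0.9795


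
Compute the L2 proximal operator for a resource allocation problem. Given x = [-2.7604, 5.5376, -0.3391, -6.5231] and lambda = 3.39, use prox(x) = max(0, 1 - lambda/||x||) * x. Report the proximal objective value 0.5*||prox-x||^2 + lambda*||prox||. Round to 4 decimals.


Step 1: Compute ||x||.
||x|| = 8.9973
Step 2: Compute scaling factor.
scale = max(0, 1 - 3.39/8.9973) = 0.6232
Step 3: prox(x) = [-1.7203, 3.4511, -0.2113, -4.0653]
||prox(x)|| = 5.6073
Step 4: Proximal objective.
0.5*||prox-x||^2 = 5.7461
lambda*||prox|| = 19.0087
Total = 24.7547


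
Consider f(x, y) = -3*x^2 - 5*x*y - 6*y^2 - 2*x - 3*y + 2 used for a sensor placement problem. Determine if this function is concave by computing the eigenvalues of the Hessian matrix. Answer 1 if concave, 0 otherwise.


The Hessian of f(x,y) = -3*x^2 - 5*x*y - 6*y^2 - 2*x - 3*y + 2 is:
H = [[-6, -5], [-5, -12]]
Trace = -6 - 12 = -18
Determinant = -6*-12 - (-5)^2 = 47
Discriminant = (-18)^2 - 4*47 = 136.0
Eigenvalues: lambda_1 = -14.831, lambda_2 = -3.169
The function is concave.

1


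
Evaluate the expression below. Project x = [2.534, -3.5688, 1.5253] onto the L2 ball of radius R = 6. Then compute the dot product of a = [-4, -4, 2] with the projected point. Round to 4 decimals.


Step 1: Compute ||x|| (intermediates to 6 decimals).
||x|| = sqrt(2.534^2 + (-3.5688)^2 + 1.5253^2) = 4.635087
Step 2: Project.
Since ||x|| <= R, proj = x (no scaling needed).
proj(x) = [2.534, -3.5688, 1.5253]
Step 3: Dot product.
a^T * proj(x) = -4*2.534 - 4*(-3.5688) + 2*1.5253 = 7.1898


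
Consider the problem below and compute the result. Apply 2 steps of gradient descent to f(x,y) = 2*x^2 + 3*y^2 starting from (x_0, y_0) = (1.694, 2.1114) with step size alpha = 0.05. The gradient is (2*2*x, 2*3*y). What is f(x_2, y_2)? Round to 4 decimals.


Gradient descent on f(x,y) = 2*x^2 + 3*y^2.
Starting point: (1.694, 2.1114), alpha = 0.05
Step 1: grad_x = 2*2*1.694 = 6.776, grad_y = 2*3*2.1114 = 12.6684
  x_1 = 1.694 - 0.05*6.776 = 1.3552
  y_1 = 2.1114 - 0.05*12.6684 = 1.478
Step 2: grad_x = 2*2*1.3552 = 5.4208, grad_y = 2*3*1.478 = 8.8679
  x_2 = 1.3552 - 0.05*5.4208 = 1.0842
  y_2 = 1.478 - 0.05*8.8679 = 1.0346
f(1.0842, 1.0346) = 2*1.0842^2 + 3*1.0346^2 = 5.5619


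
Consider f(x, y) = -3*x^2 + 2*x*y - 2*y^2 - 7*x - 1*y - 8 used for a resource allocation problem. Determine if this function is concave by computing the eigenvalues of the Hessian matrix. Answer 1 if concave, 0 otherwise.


The Hessian of f(x,y) = -3*x^2 + 2*x*y - 2*y^2 - 7*x - 1*y - 8 is:
H = [[-6, 2], [2, -4]]
Trace = -6 - 4 = -10
Determinant = -6*-4 - (2)^2 = 20
Discriminant = (-10)^2 - 4*20 = 20.0
Eigenvalues: lambda_1 = -7.2361, lambda_2 = -2.7639
The function is concave.

1


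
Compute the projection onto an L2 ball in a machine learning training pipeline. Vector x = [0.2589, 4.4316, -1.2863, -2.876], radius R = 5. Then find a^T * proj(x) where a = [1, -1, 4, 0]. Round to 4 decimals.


Step 1: Compute ||x|| (intermediates to 6 decimals).
||x|| = sqrt(0.2589^2 + 4.4316^2 + (-1.2863)^2 + (-2.876)^2) = 5.443533
Step 2: Project.
Since ||x|| > R, scale = R/||x|| = 5/5.443533 = 0.918521, proj(x) = scale * x
proj(x) = [0.237805, 4.070518, -1.181494, -2.641666]
Step 3: Dot product.
a^T * proj(x) = 1*0.237805 - 1*4.070518 + 4*(-1.181494) + 0*(-2.641666) = -8.5587
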